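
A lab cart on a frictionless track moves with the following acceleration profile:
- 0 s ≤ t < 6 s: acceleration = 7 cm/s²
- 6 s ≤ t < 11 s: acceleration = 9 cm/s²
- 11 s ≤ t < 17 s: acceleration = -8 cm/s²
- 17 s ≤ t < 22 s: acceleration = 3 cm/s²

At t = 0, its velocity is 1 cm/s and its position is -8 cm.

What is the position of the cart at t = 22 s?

1073 cm

On each constant-a segment, Δv = aΔt and Δx = v₀Δt + ½aΔt²; chain segment to segment.
0–6 s: v starts 1 cm/s; Δx = 1·6 + ½·7·6² = 132 cm; v ends 43 cm/s.
6–11 s: v starts 43 cm/s; Δx = 43·5 + ½·9·5² = 327.5 cm; v ends 88 cm/s.
11–17 s: v starts 88 cm/s; Δx = 88·6 + ½·-8·6² = 384 cm; v ends 40 cm/s.
17–22 s: v starts 40 cm/s; Δx = 40·5 + ½·3·5² = 237.5 cm; v ends 55 cm/s.
x(22) = -8 + Σ Δx = 1073 cm.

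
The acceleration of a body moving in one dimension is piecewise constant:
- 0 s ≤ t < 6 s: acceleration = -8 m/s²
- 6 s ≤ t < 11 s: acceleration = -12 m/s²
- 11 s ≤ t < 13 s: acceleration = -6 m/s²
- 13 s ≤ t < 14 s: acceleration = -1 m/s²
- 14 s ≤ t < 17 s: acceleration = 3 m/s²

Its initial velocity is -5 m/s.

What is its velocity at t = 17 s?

-117 m/s

Δv equals the area under the a-t graph; then v = v₀ + Δv.
0–6 s: -8 × 6 = -48 m/s
6–11 s: -12 × 5 = -60 m/s
11–13 s: -6 × 2 = -12 m/s
13–14 s: -1 × 1 = -1 m/s
14–17 s: 3 × 3 = 9 m/s
Δv = -112 m/s, so v(17) = -5 + (-112) = -117 m/s.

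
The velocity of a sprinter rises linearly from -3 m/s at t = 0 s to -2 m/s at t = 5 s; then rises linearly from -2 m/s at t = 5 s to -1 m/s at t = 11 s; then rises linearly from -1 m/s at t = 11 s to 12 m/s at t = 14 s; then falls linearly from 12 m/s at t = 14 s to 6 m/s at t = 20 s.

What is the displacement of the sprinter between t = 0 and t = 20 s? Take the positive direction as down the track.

Net displacement equals the area under the velocity-time graph (areas below the axis count negative).
0–5 s: ½(-3 + -2)(5) = -12.5 m
5–11 s: ½(-2 + -1)(6) = -9 m
11–14 s: ½(-1 + 12)(3) = 16.5 m
14–20 s: ½(12 + 6)(6) = 54 m
Net displacement = 49 m

49 m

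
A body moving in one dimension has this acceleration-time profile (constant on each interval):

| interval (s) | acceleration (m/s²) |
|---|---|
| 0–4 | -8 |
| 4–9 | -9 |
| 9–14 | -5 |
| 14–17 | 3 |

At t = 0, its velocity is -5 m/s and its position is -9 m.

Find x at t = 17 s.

On each constant-a segment, Δv = aΔt and Δx = v₀Δt + ½aΔt²; chain segment to segment.
0–4 s: v starts -5 m/s; Δx = -5·4 + ½·-8·4² = -84 m; v ends -37 m/s.
4–9 s: v starts -37 m/s; Δx = -37·5 + ½·-9·5² = -297.5 m; v ends -82 m/s.
9–14 s: v starts -82 m/s; Δx = -82·5 + ½·-5·5² = -472.5 m; v ends -107 m/s.
14–17 s: v starts -107 m/s; Δx = -107·3 + ½·3·3² = -307.5 m; v ends -98 m/s.
x(17) = -9 + Σ Δx = -1170.5 m.

-1170.5 m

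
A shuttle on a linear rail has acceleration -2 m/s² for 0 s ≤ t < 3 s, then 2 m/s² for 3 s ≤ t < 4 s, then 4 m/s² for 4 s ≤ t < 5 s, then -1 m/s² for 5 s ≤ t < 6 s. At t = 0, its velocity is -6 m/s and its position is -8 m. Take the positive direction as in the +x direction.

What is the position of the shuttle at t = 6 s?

-60.5 m

On each constant-a segment, Δv = aΔt and Δx = v₀Δt + ½aΔt²; chain segment to segment.
0–3 s: v starts -6 m/s; Δx = -6·3 + ½·-2·3² = -27 m; v ends -12 m/s.
3–4 s: v starts -12 m/s; Δx = -12·1 + ½·2·1² = -11 m; v ends -10 m/s.
4–5 s: v starts -10 m/s; Δx = -10·1 + ½·4·1² = -8 m; v ends -6 m/s.
5–6 s: v starts -6 m/s; Δx = -6·1 + ½·-1·1² = -6.5 m; v ends -7 m/s.
x(6) = -8 + Σ Δx = -60.5 m.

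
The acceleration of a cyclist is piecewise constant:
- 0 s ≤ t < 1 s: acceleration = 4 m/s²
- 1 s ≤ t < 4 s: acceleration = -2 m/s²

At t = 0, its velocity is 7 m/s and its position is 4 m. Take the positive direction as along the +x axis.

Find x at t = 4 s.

37 m

On each constant-a segment, Δv = aΔt and Δx = v₀Δt + ½aΔt²; chain segment to segment.
0–1 s: v starts 7 m/s; Δx = 7·1 + ½·4·1² = 9 m; v ends 11 m/s.
1–4 s: v starts 11 m/s; Δx = 11·3 + ½·-2·3² = 24 m; v ends 5 m/s.
x(4) = 4 + Σ Δx = 37 m.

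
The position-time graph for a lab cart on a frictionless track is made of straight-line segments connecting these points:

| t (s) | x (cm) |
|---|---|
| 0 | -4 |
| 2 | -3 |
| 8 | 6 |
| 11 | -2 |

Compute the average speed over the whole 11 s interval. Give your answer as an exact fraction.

Average speed = (total path length)/(elapsed time); on a piecewise-linear x-t graph the path length is Σ|Δx|.
0–2 s: |Δx| = |-3 − -4| = 1 cm
2–8 s: |Δx| = |6 − -3| = 9 cm
8–11 s: |Δx| = |-2 − 6| = 8 cm
Total path = 18 cm; average speed = 18/11 = 18/11 cm/s.

18/11 cm/s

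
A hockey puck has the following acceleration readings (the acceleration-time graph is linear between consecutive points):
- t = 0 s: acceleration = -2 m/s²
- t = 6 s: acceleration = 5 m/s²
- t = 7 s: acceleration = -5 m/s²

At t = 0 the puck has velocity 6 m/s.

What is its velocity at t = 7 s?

Δv equals the area under the a-t graph; then v = v₀ + Δv.
0–6 s: ½(-2 + 5)(6) = 9 m/s
6–7 s: ½(5 + -5)(1) = 0 m/s
Δv = 9 m/s, so v(7) = 6 + (9) = 15 m/s.

15 m/s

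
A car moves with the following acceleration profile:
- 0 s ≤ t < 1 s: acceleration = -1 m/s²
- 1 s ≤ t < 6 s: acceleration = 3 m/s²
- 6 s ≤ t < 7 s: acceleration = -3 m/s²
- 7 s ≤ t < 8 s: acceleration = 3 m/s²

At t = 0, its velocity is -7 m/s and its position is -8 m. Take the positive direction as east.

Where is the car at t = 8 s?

-7 m

On each constant-a segment, Δv = aΔt and Δx = v₀Δt + ½aΔt²; chain segment to segment.
0–1 s: v starts -7 m/s; Δx = -7·1 + ½·-1·1² = -7.5 m; v ends -8 m/s.
1–6 s: v starts -8 m/s; Δx = -8·5 + ½·3·5² = -2.5 m; v ends 7 m/s.
6–7 s: v starts 7 m/s; Δx = 7·1 + ½·-3·1² = 5.5 m; v ends 4 m/s.
7–8 s: v starts 4 m/s; Δx = 4·1 + ½·3·1² = 5.5 m; v ends 7 m/s.
x(8) = -8 + Σ Δx = -7 m.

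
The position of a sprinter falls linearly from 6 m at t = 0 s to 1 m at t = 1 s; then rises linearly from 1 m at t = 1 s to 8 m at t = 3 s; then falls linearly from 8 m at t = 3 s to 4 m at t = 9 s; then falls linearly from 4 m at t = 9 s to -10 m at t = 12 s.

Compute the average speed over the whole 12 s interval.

2.5 m/s

Average speed = (total path length)/(elapsed time); on a piecewise-linear x-t graph the path length is Σ|Δx|.
0–1 s: |Δx| = |1 − 6| = 5 m
1–3 s: |Δx| = |8 − 1| = 7 m
3–9 s: |Δx| = |4 − 8| = 4 m
9–12 s: |Δx| = |-10 − 4| = 14 m
Total path = 30 m; average speed = 30/12 = 2.5 m/s.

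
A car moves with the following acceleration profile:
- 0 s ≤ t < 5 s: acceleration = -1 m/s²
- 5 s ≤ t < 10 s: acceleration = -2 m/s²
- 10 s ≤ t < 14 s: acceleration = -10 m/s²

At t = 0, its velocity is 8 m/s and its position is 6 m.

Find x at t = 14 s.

On each constant-a segment, Δv = aΔt and Δx = v₀Δt + ½aΔt²; chain segment to segment.
0–5 s: v starts 8 m/s; Δx = 8·5 + ½·-1·5² = 27.5 m; v ends 3 m/s.
5–10 s: v starts 3 m/s; Δx = 3·5 + ½·-2·5² = -10 m; v ends -7 m/s.
10–14 s: v starts -7 m/s; Δx = -7·4 + ½·-10·4² = -108 m; v ends -47 m/s.
x(14) = 6 + Σ Δx = -84.5 m.

-84.5 m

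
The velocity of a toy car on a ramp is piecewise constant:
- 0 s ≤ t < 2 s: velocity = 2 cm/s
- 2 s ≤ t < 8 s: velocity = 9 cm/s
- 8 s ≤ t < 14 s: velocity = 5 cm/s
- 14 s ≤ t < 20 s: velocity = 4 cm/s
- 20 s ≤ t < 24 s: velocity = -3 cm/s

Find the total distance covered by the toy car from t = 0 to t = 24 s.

124 cm

Distance (not displacement) is the total path length: add the absolute areas under v-t.
0–2 s: |2| × 2 = 4 cm
2–8 s: |9| × 6 = 54 cm
8–14 s: |5| × 6 = 30 cm
14–20 s: |4| × 6 = 24 cm
20–24 s: |-3| × 4 = 12 cm
Total distance = 124 cm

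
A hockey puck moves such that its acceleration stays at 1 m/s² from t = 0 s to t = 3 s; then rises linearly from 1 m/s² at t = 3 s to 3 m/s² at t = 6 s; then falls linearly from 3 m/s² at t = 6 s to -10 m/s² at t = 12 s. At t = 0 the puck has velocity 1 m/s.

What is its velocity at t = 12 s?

Δv equals the area under the a-t graph; then v = v₀ + Δv.
0–3 s: 1 × 3 = 3 m/s
3–6 s: ½(1 + 3)(3) = 6 m/s
6–12 s: ½(3 + -10)(6) = -21 m/s
Δv = -12 m/s, so v(12) = 1 + (-12) = -11 m/s.

-11 m/s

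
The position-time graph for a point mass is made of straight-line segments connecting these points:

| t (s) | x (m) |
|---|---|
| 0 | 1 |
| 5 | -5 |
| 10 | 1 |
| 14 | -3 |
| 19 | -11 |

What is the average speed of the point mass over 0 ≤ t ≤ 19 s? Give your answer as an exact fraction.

24/19 m/s

Average speed = (total path length)/(elapsed time); on a piecewise-linear x-t graph the path length is Σ|Δx|.
0–5 s: |Δx| = |-5 − 1| = 6 m
5–10 s: |Δx| = |1 − -5| = 6 m
10–14 s: |Δx| = |-3 − 1| = 4 m
14–19 s: |Δx| = |-11 − -3| = 8 m
Total path = 24 m; average speed = 24/19 = 24/19 m/s.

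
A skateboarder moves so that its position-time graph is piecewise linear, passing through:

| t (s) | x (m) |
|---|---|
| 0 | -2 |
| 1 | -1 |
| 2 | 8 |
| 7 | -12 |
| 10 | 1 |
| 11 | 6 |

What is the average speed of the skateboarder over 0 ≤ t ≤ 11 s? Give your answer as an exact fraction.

Average speed = (total path length)/(elapsed time); on a piecewise-linear x-t graph the path length is Σ|Δx|.
0–1 s: |Δx| = |-1 − -2| = 1 m
1–2 s: |Δx| = |8 − -1| = 9 m
2–7 s: |Δx| = |-12 − 8| = 20 m
7–10 s: |Δx| = |1 − -12| = 13 m
10–11 s: |Δx| = |6 − 1| = 5 m
Total path = 48 m; average speed = 48/11 = 48/11 m/s.

48/11 m/s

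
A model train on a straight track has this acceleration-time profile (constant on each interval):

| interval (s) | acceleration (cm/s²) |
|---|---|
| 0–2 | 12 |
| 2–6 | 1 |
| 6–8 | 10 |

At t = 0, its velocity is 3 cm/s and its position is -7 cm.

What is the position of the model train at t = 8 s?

On each constant-a segment, Δv = aΔt and Δx = v₀Δt + ½aΔt²; chain segment to segment.
0–2 s: v starts 3 cm/s; Δx = 3·2 + ½·12·2² = 30 cm; v ends 27 cm/s.
2–6 s: v starts 27 cm/s; Δx = 27·4 + ½·1·4² = 116 cm; v ends 31 cm/s.
6–8 s: v starts 31 cm/s; Δx = 31·2 + ½·10·2² = 82 cm; v ends 51 cm/s.
x(8) = -7 + Σ Δx = 221 cm.

221 cm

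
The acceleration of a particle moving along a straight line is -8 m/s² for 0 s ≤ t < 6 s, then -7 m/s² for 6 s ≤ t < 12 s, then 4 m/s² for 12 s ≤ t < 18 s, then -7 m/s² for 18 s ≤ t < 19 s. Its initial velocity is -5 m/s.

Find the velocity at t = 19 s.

-78 m/s

Δv equals the area under the a-t graph; then v = v₀ + Δv.
0–6 s: -8 × 6 = -48 m/s
6–12 s: -7 × 6 = -42 m/s
12–18 s: 4 × 6 = 24 m/s
18–19 s: -7 × 1 = -7 m/s
Δv = -73 m/s, so v(19) = -5 + (-73) = -78 m/s.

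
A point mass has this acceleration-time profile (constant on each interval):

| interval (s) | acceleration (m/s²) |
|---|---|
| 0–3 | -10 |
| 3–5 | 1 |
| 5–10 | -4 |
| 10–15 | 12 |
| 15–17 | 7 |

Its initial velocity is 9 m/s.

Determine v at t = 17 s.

Δv equals the area under the a-t graph; then v = v₀ + Δv.
0–3 s: -10 × 3 = -30 m/s
3–5 s: 1 × 2 = 2 m/s
5–10 s: -4 × 5 = -20 m/s
10–15 s: 12 × 5 = 60 m/s
15–17 s: 7 × 2 = 14 m/s
Δv = 26 m/s, so v(17) = 9 + (26) = 35 m/s.

35 m/s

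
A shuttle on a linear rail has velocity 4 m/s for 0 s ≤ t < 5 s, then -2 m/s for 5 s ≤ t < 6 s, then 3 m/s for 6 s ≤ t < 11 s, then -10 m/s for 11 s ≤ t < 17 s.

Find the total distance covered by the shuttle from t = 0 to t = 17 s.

97 m

Distance (not displacement) is the total path length: add the absolute areas under v-t.
0–5 s: |4| × 5 = 20 m
5–6 s: |-2| × 1 = 2 m
6–11 s: |3| × 5 = 15 m
11–17 s: |-10| × 6 = 60 m
Total distance = 97 m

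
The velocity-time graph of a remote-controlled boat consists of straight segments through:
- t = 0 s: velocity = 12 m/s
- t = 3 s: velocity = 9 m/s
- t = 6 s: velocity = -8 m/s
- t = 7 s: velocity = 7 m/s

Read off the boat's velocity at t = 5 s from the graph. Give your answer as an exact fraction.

On 3–6 s the graph is linear from 9 to -8 m/s: v(5) = 9 + (-8 − 9)·(5 − 3)/(6 − 3) = -7/3 m/s.

-7/3 m/s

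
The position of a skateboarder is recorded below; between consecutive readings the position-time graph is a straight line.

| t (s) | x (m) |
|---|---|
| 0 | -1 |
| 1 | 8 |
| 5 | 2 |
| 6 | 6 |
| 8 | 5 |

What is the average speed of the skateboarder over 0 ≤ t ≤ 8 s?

2.5 m/s

Average speed = (total path length)/(elapsed time); on a piecewise-linear x-t graph the path length is Σ|Δx|.
0–1 s: |Δx| = |8 − -1| = 9 m
1–5 s: |Δx| = |2 − 8| = 6 m
5–6 s: |Δx| = |6 − 2| = 4 m
6–8 s: |Δx| = |5 − 6| = 1 m
Total path = 20 m; average speed = 20/8 = 2.5 m/s.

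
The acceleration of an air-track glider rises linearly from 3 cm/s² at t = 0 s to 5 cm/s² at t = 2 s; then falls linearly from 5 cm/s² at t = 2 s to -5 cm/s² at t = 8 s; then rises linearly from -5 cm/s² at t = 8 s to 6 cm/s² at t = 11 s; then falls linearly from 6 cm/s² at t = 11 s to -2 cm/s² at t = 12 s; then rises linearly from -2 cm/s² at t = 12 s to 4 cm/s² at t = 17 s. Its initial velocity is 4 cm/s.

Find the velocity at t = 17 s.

20.5 cm/s

Δv equals the area under the a-t graph; then v = v₀ + Δv.
0–2 s: ½(3 + 5)(2) = 8 cm/s
2–8 s: ½(5 + -5)(6) = 0 cm/s
8–11 s: ½(-5 + 6)(3) = 1.5 cm/s
11–12 s: ½(6 + -2)(1) = 2 cm/s
12–17 s: ½(-2 + 4)(5) = 5 cm/s
Δv = 16.5 cm/s, so v(17) = 4 + (16.5) = 20.5 cm/s.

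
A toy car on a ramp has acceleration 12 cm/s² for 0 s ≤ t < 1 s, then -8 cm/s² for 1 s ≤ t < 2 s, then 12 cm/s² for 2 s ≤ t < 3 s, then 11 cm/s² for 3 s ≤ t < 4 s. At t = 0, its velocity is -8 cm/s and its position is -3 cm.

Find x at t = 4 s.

10.5 cm

On each constant-a segment, Δv = aΔt and Δx = v₀Δt + ½aΔt²; chain segment to segment.
0–1 s: v starts -8 cm/s; Δx = -8·1 + ½·12·1² = -2 cm; v ends 4 cm/s.
1–2 s: v starts 4 cm/s; Δx = 4·1 + ½·-8·1² = 0 cm; v ends -4 cm/s.
2–3 s: v starts -4 cm/s; Δx = -4·1 + ½·12·1² = 2 cm; v ends 8 cm/s.
3–4 s: v starts 8 cm/s; Δx = 8·1 + ½·11·1² = 13.5 cm; v ends 19 cm/s.
x(4) = -3 + Σ Δx = 10.5 cm.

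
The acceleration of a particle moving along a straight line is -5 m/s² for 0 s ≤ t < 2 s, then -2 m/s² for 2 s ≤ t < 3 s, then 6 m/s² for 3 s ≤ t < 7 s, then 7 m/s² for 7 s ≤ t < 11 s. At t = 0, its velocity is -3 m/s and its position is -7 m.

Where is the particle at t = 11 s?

On each constant-a segment, Δv = aΔt and Δx = v₀Δt + ½aΔt²; chain segment to segment.
0–2 s: v starts -3 m/s; Δx = -3·2 + ½·-5·2² = -16 m; v ends -13 m/s.
2–3 s: v starts -13 m/s; Δx = -13·1 + ½·-2·1² = -14 m; v ends -15 m/s.
3–7 s: v starts -15 m/s; Δx = -15·4 + ½·6·4² = -12 m; v ends 9 m/s.
7–11 s: v starts 9 m/s; Δx = 9·4 + ½·7·4² = 92 m; v ends 37 m/s.
x(11) = -7 + Σ Δx = 43 m.

43 m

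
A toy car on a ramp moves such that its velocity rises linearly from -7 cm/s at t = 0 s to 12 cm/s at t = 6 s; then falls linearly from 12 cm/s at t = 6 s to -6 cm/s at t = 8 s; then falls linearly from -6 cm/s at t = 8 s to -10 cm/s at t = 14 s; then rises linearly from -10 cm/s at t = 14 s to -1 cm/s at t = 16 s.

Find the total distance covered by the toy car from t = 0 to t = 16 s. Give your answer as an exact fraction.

Distance (not displacement) is the total path length: add the absolute areas under v-t.
0–6 s: v = 0 at t = 42/19 s; triangle areas 147/19 + 432/19 = 579/19 cm
6–8 s: v = 0 at t = 22/3 s; triangle areas 8 + 2 = 10 cm
8–14 s: |½(-6 + -10)(6)| = 48 cm
14–16 s: |½(-10 + -1)(2)| = 11 cm
Total distance = 1890/19 cm

1890/19 cm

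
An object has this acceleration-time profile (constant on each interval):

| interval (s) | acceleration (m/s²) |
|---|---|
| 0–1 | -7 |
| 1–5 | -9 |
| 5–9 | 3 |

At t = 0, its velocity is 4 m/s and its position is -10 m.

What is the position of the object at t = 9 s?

-225.5 m

On each constant-a segment, Δv = aΔt and Δx = v₀Δt + ½aΔt²; chain segment to segment.
0–1 s: v starts 4 m/s; Δx = 4·1 + ½·-7·1² = 0.5 m; v ends -3 m/s.
1–5 s: v starts -3 m/s; Δx = -3·4 + ½·-9·4² = -84 m; v ends -39 m/s.
5–9 s: v starts -39 m/s; Δx = -39·4 + ½·3·4² = -132 m; v ends -27 m/s.
x(9) = -10 + Σ Δx = -225.5 m.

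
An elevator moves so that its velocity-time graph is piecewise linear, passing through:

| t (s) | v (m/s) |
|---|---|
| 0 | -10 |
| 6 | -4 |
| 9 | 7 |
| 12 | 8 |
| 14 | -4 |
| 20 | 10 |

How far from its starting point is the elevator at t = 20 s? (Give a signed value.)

7 m

Net displacement equals the area under the velocity-time graph (areas below the axis count negative).
0–6 s: ½(-10 + -4)(6) = -42 m
6–9 s: ½(-4 + 7)(3) = 4.5 m
9–12 s: ½(7 + 8)(3) = 22.5 m
12–14 s: ½(8 + -4)(2) = 4 m
14–20 s: ½(-4 + 10)(6) = 18 m
Net displacement = 7 m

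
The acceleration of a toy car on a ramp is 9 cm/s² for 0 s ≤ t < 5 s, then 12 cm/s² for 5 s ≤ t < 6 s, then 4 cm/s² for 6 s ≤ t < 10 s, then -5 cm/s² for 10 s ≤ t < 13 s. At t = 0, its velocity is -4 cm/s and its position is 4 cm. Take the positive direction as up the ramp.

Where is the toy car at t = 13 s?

572 cm

On each constant-a segment, Δv = aΔt and Δx = v₀Δt + ½aΔt²; chain segment to segment.
0–5 s: v starts -4 cm/s; Δx = -4·5 + ½·9·5² = 92.5 cm; v ends 41 cm/s.
5–6 s: v starts 41 cm/s; Δx = 41·1 + ½·12·1² = 47 cm; v ends 53 cm/s.
6–10 s: v starts 53 cm/s; Δx = 53·4 + ½·4·4² = 244 cm; v ends 69 cm/s.
10–13 s: v starts 69 cm/s; Δx = 69·3 + ½·-5·3² = 184.5 cm; v ends 54 cm/s.
x(13) = 4 + Σ Δx = 572 cm.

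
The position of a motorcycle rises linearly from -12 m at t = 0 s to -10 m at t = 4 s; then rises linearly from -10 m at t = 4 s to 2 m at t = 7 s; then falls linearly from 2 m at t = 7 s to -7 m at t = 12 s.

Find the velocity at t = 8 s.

-1.8 m/s

Velocity is the slope of the x-t graph on 7–12 s: (-7 − 2)/(12 − 7) = -1.8 m/s.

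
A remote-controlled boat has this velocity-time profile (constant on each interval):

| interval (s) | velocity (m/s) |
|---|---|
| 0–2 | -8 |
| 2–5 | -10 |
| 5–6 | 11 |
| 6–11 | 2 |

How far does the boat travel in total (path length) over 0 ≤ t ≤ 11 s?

Distance (not displacement) is the total path length: add the absolute areas under v-t.
0–2 s: |-8| × 2 = 16 m
2–5 s: |-10| × 3 = 30 m
5–6 s: |11| × 1 = 11 m
6–11 s: |2| × 5 = 10 m
Total distance = 67 m

67 m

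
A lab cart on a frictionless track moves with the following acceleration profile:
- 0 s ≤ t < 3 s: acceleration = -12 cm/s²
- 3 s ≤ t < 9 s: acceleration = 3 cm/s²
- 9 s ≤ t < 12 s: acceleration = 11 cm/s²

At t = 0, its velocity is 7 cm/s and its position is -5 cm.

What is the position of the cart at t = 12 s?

On each constant-a segment, Δv = aΔt and Δx = v₀Δt + ½aΔt²; chain segment to segment.
0–3 s: v starts 7 cm/s; Δx = 7·3 + ½·-12·3² = -33 cm; v ends -29 cm/s.
3–9 s: v starts -29 cm/s; Δx = -29·6 + ½·3·6² = -120 cm; v ends -11 cm/s.
9–12 s: v starts -11 cm/s; Δx = -11·3 + ½·11·3² = 16.5 cm; v ends 22 cm/s.
x(12) = -5 + Σ Δx = -141.5 cm.

-141.5 cm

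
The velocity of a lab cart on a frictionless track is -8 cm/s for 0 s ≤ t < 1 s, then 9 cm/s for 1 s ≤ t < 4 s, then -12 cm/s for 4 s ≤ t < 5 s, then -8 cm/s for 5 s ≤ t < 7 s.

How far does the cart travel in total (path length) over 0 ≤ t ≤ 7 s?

63 cm

Distance (not displacement) is the total path length: add the absolute areas under v-t.
0–1 s: |-8| × 1 = 8 cm
1–4 s: |9| × 3 = 27 cm
4–5 s: |-12| × 1 = 12 cm
5–7 s: |-8| × 2 = 16 cm
Total distance = 63 cm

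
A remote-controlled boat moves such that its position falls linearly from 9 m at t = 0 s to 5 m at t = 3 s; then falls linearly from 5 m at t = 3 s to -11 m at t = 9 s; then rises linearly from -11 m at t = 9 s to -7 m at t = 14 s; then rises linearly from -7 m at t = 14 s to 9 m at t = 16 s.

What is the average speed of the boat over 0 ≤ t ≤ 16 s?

2.5 m/s

Average speed = (total path length)/(elapsed time); on a piecewise-linear x-t graph the path length is Σ|Δx|.
0–3 s: |Δx| = |5 − 9| = 4 m
3–9 s: |Δx| = |-11 − 5| = 16 m
9–14 s: |Δx| = |-7 − -11| = 4 m
14–16 s: |Δx| = |9 − -7| = 16 m
Total path = 40 m; average speed = 40/16 = 2.5 m/s.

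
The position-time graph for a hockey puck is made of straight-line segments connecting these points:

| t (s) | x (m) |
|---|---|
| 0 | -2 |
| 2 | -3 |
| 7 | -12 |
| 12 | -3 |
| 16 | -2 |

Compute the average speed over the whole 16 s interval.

1.25 m/s

Average speed = (total path length)/(elapsed time); on a piecewise-linear x-t graph the path length is Σ|Δx|.
0–2 s: |Δx| = |-3 − -2| = 1 m
2–7 s: |Δx| = |-12 − -3| = 9 m
7–12 s: |Δx| = |-3 − -12| = 9 m
12–16 s: |Δx| = |-2 − -3| = 1 m
Total path = 20 m; average speed = 20/16 = 1.25 m/s.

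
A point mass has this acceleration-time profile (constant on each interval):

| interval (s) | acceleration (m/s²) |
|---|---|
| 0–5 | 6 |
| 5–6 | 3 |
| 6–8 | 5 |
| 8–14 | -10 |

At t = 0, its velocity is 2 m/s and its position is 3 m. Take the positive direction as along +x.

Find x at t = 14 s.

On each constant-a segment, Δv = aΔt and Δx = v₀Δt + ½aΔt²; chain segment to segment.
0–5 s: v starts 2 m/s; Δx = 2·5 + ½·6·5² = 85 m; v ends 32 m/s.
5–6 s: v starts 32 m/s; Δx = 32·1 + ½·3·1² = 33.5 m; v ends 35 m/s.
6–8 s: v starts 35 m/s; Δx = 35·2 + ½·5·2² = 80 m; v ends 45 m/s.
8–14 s: v starts 45 m/s; Δx = 45·6 + ½·-10·6² = 90 m; v ends -15 m/s.
x(14) = 3 + Σ Δx = 291.5 m.

291.5 m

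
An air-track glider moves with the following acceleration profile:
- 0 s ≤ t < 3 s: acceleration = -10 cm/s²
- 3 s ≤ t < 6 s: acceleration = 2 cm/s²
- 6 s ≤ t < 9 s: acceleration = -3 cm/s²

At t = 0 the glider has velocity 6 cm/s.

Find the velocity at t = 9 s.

-27 cm/s

Δv equals the area under the a-t graph; then v = v₀ + Δv.
0–3 s: -10 × 3 = -30 cm/s
3–6 s: 2 × 3 = 6 cm/s
6–9 s: -3 × 3 = -9 cm/s
Δv = -33 cm/s, so v(9) = 6 + (-33) = -27 cm/s.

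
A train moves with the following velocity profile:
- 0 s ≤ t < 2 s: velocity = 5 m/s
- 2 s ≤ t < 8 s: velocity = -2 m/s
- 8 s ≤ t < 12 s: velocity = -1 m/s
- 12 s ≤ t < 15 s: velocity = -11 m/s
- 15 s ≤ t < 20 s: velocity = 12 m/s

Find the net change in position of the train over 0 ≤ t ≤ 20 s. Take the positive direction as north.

21 m

Net displacement equals the area under the velocity-time graph (areas below the axis count negative).
0–2 s: 5 × 2 = 10 m
2–8 s: -2 × 6 = -12 m
8–12 s: -1 × 4 = -4 m
12–15 s: -11 × 3 = -33 m
15–20 s: 12 × 5 = 60 m
Net displacement = 21 m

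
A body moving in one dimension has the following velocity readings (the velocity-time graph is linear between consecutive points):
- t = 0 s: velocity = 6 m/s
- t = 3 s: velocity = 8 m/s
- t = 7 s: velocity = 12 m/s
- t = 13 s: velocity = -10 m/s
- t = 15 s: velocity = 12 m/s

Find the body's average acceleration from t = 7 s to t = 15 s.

0 m/s²

Average acceleration = Δv/Δt = (12 − 12)/(15 − 7) = 0 m/s².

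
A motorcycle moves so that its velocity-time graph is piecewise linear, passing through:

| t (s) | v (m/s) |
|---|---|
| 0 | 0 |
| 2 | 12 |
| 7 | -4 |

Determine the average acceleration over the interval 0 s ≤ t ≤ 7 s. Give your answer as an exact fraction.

Average acceleration = Δv/Δt = (-4 − 0)/(7 − 0) = -4/7 m/s².

-4/7 m/s²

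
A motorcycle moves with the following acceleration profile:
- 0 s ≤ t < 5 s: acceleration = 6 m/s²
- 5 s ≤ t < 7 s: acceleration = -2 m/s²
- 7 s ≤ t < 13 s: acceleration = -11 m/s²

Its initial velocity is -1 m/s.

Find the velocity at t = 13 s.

-41 m/s

Δv equals the area under the a-t graph; then v = v₀ + Δv.
0–5 s: 6 × 5 = 30 m/s
5–7 s: -2 × 2 = -4 m/s
7–13 s: -11 × 6 = -66 m/s
Δv = -40 m/s, so v(13) = -1 + (-40) = -41 m/s.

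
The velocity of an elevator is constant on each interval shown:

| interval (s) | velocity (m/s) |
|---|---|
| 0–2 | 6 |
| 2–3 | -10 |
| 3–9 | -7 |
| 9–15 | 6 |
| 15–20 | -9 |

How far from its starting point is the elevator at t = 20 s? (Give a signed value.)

Displacement is the signed area under the v-t curve.
0–2 s: 6 × 2 = 12 m
2–3 s: -10 × 1 = -10 m
3–9 s: -7 × 6 = -42 m
9–15 s: 6 × 6 = 36 m
15–20 s: -9 × 5 = -45 m
Net displacement = -49 m

-49 m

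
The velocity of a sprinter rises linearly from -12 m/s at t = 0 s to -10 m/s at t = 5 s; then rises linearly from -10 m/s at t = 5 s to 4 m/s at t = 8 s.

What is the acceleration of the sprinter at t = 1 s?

0.4 m/s²

Acceleration is the slope of the v-t graph on 0–5 s: (-10 − -12)/(5 − 0) = 0.4 m/s².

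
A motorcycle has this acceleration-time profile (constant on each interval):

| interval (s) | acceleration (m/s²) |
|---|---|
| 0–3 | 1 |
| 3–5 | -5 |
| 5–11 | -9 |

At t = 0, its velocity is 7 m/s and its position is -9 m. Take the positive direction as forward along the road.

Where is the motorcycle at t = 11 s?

-135.5 m

On each constant-a segment, Δv = aΔt and Δx = v₀Δt + ½aΔt²; chain segment to segment.
0–3 s: v starts 7 m/s; Δx = 7·3 + ½·1·3² = 25.5 m; v ends 10 m/s.
3–5 s: v starts 10 m/s; Δx = 10·2 + ½·-5·2² = 10 m; v ends 0 m/s.
5–11 s: v starts 0 m/s; Δx = 0·6 + ½·-9·6² = -162 m; v ends -54 m/s.
x(11) = -9 + Σ Δx = -135.5 m.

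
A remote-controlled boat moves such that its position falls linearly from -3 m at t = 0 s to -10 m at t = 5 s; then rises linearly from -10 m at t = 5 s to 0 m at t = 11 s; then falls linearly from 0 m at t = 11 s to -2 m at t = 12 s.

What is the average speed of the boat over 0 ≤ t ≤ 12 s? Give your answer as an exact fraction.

19/12 m/s

Average speed = (total path length)/(elapsed time); on a piecewise-linear x-t graph the path length is Σ|Δx|.
0–5 s: |Δx| = |-10 − -3| = 7 m
5–11 s: |Δx| = |0 − -10| = 10 m
11–12 s: |Δx| = |-2 − 0| = 2 m
Total path = 19 m; average speed = 19/12 = 19/12 m/s.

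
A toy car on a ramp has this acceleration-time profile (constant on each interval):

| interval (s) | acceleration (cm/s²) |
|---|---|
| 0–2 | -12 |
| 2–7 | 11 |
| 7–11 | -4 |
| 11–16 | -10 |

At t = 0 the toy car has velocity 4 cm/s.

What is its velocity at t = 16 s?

-31 cm/s

Δv equals the area under the a-t graph; then v = v₀ + Δv.
0–2 s: -12 × 2 = -24 cm/s
2–7 s: 11 × 5 = 55 cm/s
7–11 s: -4 × 4 = -16 cm/s
11–16 s: -10 × 5 = -50 cm/s
Δv = -35 cm/s, so v(16) = 4 + (-35) = -31 cm/s.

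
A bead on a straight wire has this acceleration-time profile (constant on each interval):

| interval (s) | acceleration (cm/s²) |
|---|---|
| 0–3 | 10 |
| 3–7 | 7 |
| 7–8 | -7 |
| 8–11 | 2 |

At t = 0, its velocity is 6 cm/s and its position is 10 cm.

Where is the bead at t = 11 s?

513.5 cm

On each constant-a segment, Δv = aΔt and Δx = v₀Δt + ½aΔt²; chain segment to segment.
0–3 s: v starts 6 cm/s; Δx = 6·3 + ½·10·3² = 63 cm; v ends 36 cm/s.
3–7 s: v starts 36 cm/s; Δx = 36·4 + ½·7·4² = 200 cm; v ends 64 cm/s.
7–8 s: v starts 64 cm/s; Δx = 64·1 + ½·-7·1² = 60.5 cm; v ends 57 cm/s.
8–11 s: v starts 57 cm/s; Δx = 57·3 + ½·2·3² = 180 cm; v ends 63 cm/s.
x(11) = 10 + Σ Δx = 513.5 cm.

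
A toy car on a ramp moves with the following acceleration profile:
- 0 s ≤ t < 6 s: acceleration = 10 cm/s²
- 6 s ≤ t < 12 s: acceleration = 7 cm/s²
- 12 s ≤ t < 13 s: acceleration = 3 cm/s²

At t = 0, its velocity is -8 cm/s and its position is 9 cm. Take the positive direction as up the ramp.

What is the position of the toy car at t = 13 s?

On each constant-a segment, Δv = aΔt and Δx = v₀Δt + ½aΔt²; chain segment to segment.
0–6 s: v starts -8 cm/s; Δx = -8·6 + ½·10·6² = 132 cm; v ends 52 cm/s.
6–12 s: v starts 52 cm/s; Δx = 52·6 + ½·7·6² = 438 cm; v ends 94 cm/s.
12–13 s: v starts 94 cm/s; Δx = 94·1 + ½·3·1² = 95.5 cm; v ends 97 cm/s.
x(13) = 9 + Σ Δx = 674.5 cm.

674.5 cm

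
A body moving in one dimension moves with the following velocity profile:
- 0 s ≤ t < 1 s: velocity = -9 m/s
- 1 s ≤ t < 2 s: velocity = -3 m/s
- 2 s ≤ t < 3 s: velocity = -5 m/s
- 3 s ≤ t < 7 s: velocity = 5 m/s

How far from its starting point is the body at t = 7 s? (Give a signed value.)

3 m

Displacement is the signed area under the v-t curve.
0–1 s: -9 × 1 = -9 m
1–2 s: -3 × 1 = -3 m
2–3 s: -5 × 1 = -5 m
3–7 s: 5 × 4 = 20 m
Net displacement = 3 m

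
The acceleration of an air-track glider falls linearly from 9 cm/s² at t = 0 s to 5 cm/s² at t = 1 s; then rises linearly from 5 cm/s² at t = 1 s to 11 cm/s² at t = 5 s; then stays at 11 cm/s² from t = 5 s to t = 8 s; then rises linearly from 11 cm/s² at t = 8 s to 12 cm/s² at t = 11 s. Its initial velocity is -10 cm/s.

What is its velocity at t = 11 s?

96.5 cm/s

Δv equals the area under the a-t graph; then v = v₀ + Δv.
0–1 s: ½(9 + 5)(1) = 7 cm/s
1–5 s: ½(5 + 11)(4) = 32 cm/s
5–8 s: 11 × 3 = 33 cm/s
8–11 s: ½(11 + 12)(3) = 34.5 cm/s
Δv = 106.5 cm/s, so v(11) = -10 + (106.5) = 96.5 cm/s.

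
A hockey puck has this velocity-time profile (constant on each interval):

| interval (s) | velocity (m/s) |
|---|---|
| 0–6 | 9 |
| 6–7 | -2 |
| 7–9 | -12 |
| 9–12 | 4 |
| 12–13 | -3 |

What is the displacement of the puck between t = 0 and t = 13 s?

Displacement is the signed area under the v-t curve.
0–6 s: 9 × 6 = 54 m
6–7 s: -2 × 1 = -2 m
7–9 s: -12 × 2 = -24 m
9–12 s: 4 × 3 = 12 m
12–13 s: -3 × 1 = -3 m
Net displacement = 37 m

37 m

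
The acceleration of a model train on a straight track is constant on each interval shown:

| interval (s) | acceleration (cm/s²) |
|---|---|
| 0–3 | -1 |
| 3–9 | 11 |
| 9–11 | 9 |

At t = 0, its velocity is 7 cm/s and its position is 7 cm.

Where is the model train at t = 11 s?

On each constant-a segment, Δv = aΔt and Δx = v₀Δt + ½aΔt²; chain segment to segment.
0–3 s: v starts 7 cm/s; Δx = 7·3 + ½·-1·3² = 16.5 cm; v ends 4 cm/s.
3–9 s: v starts 4 cm/s; Δx = 4·6 + ½·11·6² = 222 cm; v ends 70 cm/s.
9–11 s: v starts 70 cm/s; Δx = 70·2 + ½·9·2² = 158 cm; v ends 88 cm/s.
x(11) = 7 + Σ Δx = 403.5 cm.

403.5 cm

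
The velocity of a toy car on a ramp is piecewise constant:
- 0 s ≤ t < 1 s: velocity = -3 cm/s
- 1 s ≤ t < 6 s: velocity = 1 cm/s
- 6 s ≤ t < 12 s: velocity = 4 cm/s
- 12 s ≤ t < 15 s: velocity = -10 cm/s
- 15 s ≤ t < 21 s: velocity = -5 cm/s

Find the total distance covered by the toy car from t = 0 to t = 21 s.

92 cm

Total distance travelled is ∫|v| dt — sum the magnitudes of each area piece.
0–1 s: |-3| × 1 = 3 cm
1–6 s: |1| × 5 = 5 cm
6–12 s: |4| × 6 = 24 cm
12–15 s: |-10| × 3 = 30 cm
15–21 s: |-5| × 6 = 30 cm
Total distance = 92 cm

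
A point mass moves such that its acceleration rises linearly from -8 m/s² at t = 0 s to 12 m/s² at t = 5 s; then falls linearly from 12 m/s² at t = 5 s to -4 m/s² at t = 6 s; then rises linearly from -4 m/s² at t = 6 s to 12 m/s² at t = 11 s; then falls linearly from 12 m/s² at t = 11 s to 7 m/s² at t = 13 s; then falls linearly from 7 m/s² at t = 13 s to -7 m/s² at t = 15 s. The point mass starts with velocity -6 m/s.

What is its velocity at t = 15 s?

Δv equals the area under the a-t graph; then v = v₀ + Δv.
0–5 s: ½(-8 + 12)(5) = 10 m/s
5–6 s: ½(12 + -4)(1) = 4 m/s
6–11 s: ½(-4 + 12)(5) = 20 m/s
11–13 s: ½(12 + 7)(2) = 19 m/s
13–15 s: ½(7 + -7)(2) = 0 m/s
Δv = 53 m/s, so v(15) = -6 + (53) = 47 m/s.

47 m/s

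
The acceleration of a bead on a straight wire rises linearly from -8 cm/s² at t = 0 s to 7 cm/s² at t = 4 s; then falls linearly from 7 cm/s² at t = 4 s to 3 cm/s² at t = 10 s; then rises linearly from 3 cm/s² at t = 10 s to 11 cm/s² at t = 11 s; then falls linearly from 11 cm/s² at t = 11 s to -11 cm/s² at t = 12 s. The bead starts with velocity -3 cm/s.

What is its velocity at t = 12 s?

32 cm/s

Δv equals the area under the a-t graph; then v = v₀ + Δv.
0–4 s: ½(-8 + 7)(4) = -2 cm/s
4–10 s: ½(7 + 3)(6) = 30 cm/s
10–11 s: ½(3 + 11)(1) = 7 cm/s
11–12 s: ½(11 + -11)(1) = 0 cm/s
Δv = 35 cm/s, so v(12) = -3 + (35) = 32 cm/s.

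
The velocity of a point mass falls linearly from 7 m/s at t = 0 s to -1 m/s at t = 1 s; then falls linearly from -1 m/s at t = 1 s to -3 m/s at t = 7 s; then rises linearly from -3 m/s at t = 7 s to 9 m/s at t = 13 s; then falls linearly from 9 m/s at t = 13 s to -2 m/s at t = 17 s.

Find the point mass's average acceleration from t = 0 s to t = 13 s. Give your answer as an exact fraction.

Average acceleration = Δv/Δt = (9 − 7)/(13 − 0) = 2/13 m/s².

2/13 m/s²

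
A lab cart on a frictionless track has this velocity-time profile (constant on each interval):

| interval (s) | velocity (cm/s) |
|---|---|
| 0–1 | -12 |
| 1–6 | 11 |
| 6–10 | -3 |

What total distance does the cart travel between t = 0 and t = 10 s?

79 cm

Total distance travelled is ∫|v| dt — sum the magnitudes of each area piece.
0–1 s: |-12| × 1 = 12 cm
1–6 s: |11| × 5 = 55 cm
6–10 s: |-3| × 4 = 12 cm
Total distance = 79 cm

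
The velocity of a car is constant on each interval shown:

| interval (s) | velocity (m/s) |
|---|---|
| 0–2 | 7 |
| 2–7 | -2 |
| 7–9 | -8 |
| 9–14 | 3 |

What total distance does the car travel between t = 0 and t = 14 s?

55 m

Distance (not displacement) is the total path length: add the absolute areas under v-t.
0–2 s: |7| × 2 = 14 m
2–7 s: |-2| × 5 = 10 m
7–9 s: |-8| × 2 = 16 m
9–14 s: |3| × 5 = 15 m
Total distance = 55 m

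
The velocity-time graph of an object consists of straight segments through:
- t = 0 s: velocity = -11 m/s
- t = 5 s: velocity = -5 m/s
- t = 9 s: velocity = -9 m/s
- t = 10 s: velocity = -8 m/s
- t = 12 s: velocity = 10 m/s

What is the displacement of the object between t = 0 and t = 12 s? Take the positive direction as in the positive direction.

Net displacement equals the area under the velocity-time graph (areas below the axis count negative).
0–5 s: ½(-11 + -5)(5) = -40 m
5–9 s: ½(-5 + -9)(4) = -28 m
9–10 s: ½(-9 + -8)(1) = -8.5 m
10–12 s: ½(-8 + 10)(2) = 2 m
Net displacement = -74.5 m

-74.5 m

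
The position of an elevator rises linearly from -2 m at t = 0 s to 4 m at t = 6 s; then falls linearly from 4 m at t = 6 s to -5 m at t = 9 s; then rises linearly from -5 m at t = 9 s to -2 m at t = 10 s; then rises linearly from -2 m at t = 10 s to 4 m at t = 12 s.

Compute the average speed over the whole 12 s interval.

2 m/s

Average speed = (total path length)/(elapsed time); on a piecewise-linear x-t graph the path length is Σ|Δx|.
0–6 s: |Δx| = |4 − -2| = 6 m
6–9 s: |Δx| = |-5 − 4| = 9 m
9–10 s: |Δx| = |-2 − -5| = 3 m
10–12 s: |Δx| = |4 − -2| = 6 m
Total path = 24 m; average speed = 24/12 = 2 m/s.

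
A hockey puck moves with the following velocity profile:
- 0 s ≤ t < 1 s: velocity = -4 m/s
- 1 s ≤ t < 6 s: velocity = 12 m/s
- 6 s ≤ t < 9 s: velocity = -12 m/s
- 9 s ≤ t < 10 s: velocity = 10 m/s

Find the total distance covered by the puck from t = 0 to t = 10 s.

Distance (not displacement) is the total path length: add the absolute areas under v-t.
0–1 s: |-4| × 1 = 4 m
1–6 s: |12| × 5 = 60 m
6–9 s: |-12| × 3 = 36 m
9–10 s: |10| × 1 = 10 m
Total distance = 110 m

110 m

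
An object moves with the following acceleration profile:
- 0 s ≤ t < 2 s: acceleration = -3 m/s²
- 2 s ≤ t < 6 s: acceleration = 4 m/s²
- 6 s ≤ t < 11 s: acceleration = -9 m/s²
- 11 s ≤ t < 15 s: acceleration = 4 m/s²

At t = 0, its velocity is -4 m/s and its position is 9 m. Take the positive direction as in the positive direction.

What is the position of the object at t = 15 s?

On each constant-a segment, Δv = aΔt and Δx = v₀Δt + ½aΔt²; chain segment to segment.
0–2 s: v starts -4 m/s; Δx = -4·2 + ½·-3·2² = -14 m; v ends -10 m/s.
2–6 s: v starts -10 m/s; Δx = -10·4 + ½·4·4² = -8 m; v ends 6 m/s.
6–11 s: v starts 6 m/s; Δx = 6·5 + ½·-9·5² = -82.5 m; v ends -39 m/s.
11–15 s: v starts -39 m/s; Δx = -39·4 + ½·4·4² = -124 m; v ends -23 m/s.
x(15) = 9 + Σ Δx = -219.5 m.

-219.5 m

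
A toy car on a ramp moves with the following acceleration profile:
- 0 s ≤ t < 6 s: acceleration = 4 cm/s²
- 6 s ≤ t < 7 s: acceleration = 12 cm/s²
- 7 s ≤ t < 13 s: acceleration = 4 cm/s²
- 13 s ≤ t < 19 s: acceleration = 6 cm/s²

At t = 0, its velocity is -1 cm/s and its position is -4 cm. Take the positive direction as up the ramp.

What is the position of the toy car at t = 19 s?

835 cm

On each constant-a segment, Δv = aΔt and Δx = v₀Δt + ½aΔt²; chain segment to segment.
0–6 s: v starts -1 cm/s; Δx = -1·6 + ½·4·6² = 66 cm; v ends 23 cm/s.
6–7 s: v starts 23 cm/s; Δx = 23·1 + ½·12·1² = 29 cm; v ends 35 cm/s.
7–13 s: v starts 35 cm/s; Δx = 35·6 + ½·4·6² = 282 cm; v ends 59 cm/s.
13–19 s: v starts 59 cm/s; Δx = 59·6 + ½·6·6² = 462 cm; v ends 95 cm/s.
x(19) = -4 + Σ Δx = 835 cm.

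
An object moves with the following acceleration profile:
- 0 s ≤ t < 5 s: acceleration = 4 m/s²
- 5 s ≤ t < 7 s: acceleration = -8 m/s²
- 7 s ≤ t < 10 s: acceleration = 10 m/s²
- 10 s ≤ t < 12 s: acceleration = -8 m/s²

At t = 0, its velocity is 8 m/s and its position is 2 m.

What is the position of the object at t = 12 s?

281 m

On each constant-a segment, Δv = aΔt and Δx = v₀Δt + ½aΔt²; chain segment to segment.
0–5 s: v starts 8 m/s; Δx = 8·5 + ½·4·5² = 90 m; v ends 28 m/s.
5–7 s: v starts 28 m/s; Δx = 28·2 + ½·-8·2² = 40 m; v ends 12 m/s.
7–10 s: v starts 12 m/s; Δx = 12·3 + ½·10·3² = 81 m; v ends 42 m/s.
10–12 s: v starts 42 m/s; Δx = 42·2 + ½·-8·2² = 68 m; v ends 26 m/s.
x(12) = 2 + Σ Δx = 281 m.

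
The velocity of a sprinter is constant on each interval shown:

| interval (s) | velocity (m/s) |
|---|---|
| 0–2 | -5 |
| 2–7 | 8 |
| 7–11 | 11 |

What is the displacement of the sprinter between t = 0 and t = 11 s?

Net displacement equals the area under the velocity-time graph (areas below the axis count negative).
0–2 s: -5 × 2 = -10 m
2–7 s: 8 × 5 = 40 m
7–11 s: 11 × 4 = 44 m
Net displacement = 74 m

74 m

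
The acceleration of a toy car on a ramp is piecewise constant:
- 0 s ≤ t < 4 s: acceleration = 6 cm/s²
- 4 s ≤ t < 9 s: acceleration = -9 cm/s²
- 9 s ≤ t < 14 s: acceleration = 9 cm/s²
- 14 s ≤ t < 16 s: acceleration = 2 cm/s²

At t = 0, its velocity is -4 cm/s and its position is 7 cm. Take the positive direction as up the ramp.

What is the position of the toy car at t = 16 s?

58 cm

On each constant-a segment, Δv = aΔt and Δx = v₀Δt + ½aΔt²; chain segment to segment.
0–4 s: v starts -4 cm/s; Δx = -4·4 + ½·6·4² = 32 cm; v ends 20 cm/s.
4–9 s: v starts 20 cm/s; Δx = 20·5 + ½·-9·5² = -12.5 cm; v ends -25 cm/s.
9–14 s: v starts -25 cm/s; Δx = -25·5 + ½·9·5² = -12.5 cm; v ends 20 cm/s.
14–16 s: v starts 20 cm/s; Δx = 20·2 + ½·2·2² = 44 cm; v ends 24 cm/s.
x(16) = 7 + Σ Δx = 58 cm.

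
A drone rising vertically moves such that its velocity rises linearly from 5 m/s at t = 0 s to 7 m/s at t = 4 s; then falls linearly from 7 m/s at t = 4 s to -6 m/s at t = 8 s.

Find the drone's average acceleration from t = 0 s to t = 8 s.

-1.375 m/s²

Average acceleration = Δv/Δt = (-6 − 5)/(8 − 0) = -1.375 m/s².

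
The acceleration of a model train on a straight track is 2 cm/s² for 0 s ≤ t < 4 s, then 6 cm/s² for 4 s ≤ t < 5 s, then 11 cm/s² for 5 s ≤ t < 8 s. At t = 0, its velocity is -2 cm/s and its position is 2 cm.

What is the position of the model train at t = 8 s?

104.5 cm

On each constant-a segment, Δv = aΔt and Δx = v₀Δt + ½aΔt²; chain segment to segment.
0–4 s: v starts -2 cm/s; Δx = -2·4 + ½·2·4² = 8 cm; v ends 6 cm/s.
4–5 s: v starts 6 cm/s; Δx = 6·1 + ½·6·1² = 9 cm; v ends 12 cm/s.
5–8 s: v starts 12 cm/s; Δx = 12·3 + ½·11·3² = 85.5 cm; v ends 45 cm/s.
x(8) = 2 + Σ Δx = 104.5 cm.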